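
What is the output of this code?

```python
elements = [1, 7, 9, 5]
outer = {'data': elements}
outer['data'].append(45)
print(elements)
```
[1, 7, 9, 5, 45]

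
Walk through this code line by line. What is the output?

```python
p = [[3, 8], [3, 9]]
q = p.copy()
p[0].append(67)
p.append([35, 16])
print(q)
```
[[3, 8, 67], [3, 9]]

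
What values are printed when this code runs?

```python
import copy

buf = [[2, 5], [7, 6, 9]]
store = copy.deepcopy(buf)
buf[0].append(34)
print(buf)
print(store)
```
[[2, 5, 34], [7, 6, 9]]
[[2, 5], [7, 6, 9]]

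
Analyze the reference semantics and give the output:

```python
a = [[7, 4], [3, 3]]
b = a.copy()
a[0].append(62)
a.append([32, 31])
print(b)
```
[[7, 4, 62], [3, 3]]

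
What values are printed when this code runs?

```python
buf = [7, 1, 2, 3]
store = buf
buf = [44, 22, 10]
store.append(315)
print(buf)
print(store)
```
[44, 22, 10]
[7, 1, 2, 3, 315]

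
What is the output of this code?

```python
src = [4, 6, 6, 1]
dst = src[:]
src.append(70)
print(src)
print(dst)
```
[4, 6, 6, 1, 70]
[4, 6, 6, 1]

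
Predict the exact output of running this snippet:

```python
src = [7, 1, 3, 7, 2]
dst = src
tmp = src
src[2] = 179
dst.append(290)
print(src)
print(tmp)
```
[7, 1, 179, 7, 2, 290]
[7, 1, 179, 7, 2, 290]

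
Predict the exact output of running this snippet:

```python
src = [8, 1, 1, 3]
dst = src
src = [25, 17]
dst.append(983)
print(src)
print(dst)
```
[25, 17]
[8, 1, 1, 3, 983]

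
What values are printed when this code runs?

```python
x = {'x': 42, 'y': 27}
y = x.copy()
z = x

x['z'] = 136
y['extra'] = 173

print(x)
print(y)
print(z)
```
{'x': 42, 'y': 27, 'z': 136}
{'x': 42, 'y': 27, 'extra': 173}
{'x': 42, 'y': 27, 'z': 136}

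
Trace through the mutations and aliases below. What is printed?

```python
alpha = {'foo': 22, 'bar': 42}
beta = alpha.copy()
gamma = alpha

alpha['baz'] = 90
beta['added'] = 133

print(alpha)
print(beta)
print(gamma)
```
{'foo': 22, 'bar': 42, 'baz': 90}
{'foo': 22, 'bar': 42, 'added': 133}
{'foo': 22, 'bar': 42, 'baz': 90}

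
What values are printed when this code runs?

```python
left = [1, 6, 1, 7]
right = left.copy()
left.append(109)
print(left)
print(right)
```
[1, 6, 1, 7, 109]
[1, 6, 1, 7]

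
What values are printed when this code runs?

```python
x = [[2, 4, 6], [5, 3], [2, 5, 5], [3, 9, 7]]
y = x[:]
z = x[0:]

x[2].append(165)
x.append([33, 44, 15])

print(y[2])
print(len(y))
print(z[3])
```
[2, 5, 5, 165]
4
[3, 9, 7]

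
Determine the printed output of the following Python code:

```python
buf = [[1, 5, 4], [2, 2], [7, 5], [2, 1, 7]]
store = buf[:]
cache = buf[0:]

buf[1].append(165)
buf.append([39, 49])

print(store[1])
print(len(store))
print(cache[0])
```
[2, 2, 165]
4
[1, 5, 4]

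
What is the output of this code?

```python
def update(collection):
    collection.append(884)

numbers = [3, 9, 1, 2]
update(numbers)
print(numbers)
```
[3, 9, 1, 2, 884]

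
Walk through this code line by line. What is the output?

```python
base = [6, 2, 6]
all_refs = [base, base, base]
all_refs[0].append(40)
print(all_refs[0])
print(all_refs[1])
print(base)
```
[6, 2, 6, 40]
[6, 2, 6, 40]
[6, 2, 6, 40]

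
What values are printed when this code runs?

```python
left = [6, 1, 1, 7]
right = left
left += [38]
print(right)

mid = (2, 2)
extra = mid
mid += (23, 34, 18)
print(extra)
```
[6, 1, 1, 7, 38]
(2, 2)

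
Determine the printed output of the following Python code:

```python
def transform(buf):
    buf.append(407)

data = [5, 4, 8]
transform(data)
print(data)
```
[5, 4, 8, 407]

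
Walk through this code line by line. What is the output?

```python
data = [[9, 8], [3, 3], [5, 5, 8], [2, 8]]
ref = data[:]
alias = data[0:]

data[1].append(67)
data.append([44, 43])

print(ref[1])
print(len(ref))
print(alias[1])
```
[3, 3, 67]
4
[3, 3, 67]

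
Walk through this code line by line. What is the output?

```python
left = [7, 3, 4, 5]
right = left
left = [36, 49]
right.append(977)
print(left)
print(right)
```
[36, 49]
[7, 3, 4, 5, 977]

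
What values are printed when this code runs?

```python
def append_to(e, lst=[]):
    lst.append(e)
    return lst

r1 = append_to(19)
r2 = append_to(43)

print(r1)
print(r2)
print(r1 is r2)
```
[19, 43]
[19, 43]
True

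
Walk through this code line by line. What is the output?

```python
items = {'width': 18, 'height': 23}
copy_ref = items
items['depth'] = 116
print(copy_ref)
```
{'width': 18, 'height': 23, 'depth': 116}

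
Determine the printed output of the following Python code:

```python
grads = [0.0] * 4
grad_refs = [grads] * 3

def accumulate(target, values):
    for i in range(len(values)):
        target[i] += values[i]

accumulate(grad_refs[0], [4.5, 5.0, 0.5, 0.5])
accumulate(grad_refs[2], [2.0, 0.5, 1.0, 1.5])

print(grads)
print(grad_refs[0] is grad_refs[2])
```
[6.5, 5.5, 1.5, 2.0]
True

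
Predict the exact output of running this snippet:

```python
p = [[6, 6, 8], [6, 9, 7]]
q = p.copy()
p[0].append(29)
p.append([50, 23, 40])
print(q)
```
[[6, 6, 8, 29], [6, 9, 7]]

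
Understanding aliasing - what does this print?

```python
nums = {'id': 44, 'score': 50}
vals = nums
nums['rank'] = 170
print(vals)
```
{'id': 44, 'score': 50, 'rank': 170}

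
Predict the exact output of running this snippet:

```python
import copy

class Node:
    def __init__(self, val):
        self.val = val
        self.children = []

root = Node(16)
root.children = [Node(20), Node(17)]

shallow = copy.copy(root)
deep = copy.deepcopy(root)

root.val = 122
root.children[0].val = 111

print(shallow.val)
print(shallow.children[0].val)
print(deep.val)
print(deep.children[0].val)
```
16
111
16
20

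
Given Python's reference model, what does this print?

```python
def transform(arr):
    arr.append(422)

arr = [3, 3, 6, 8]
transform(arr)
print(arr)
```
[3, 3, 6, 8, 422]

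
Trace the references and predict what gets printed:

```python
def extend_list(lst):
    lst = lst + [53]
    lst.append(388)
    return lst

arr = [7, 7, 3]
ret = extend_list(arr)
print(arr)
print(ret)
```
[7, 7, 3]
[7, 7, 3, 53, 388]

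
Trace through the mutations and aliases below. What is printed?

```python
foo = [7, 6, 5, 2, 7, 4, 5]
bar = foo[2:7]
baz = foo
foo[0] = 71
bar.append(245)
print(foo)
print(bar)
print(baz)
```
[71, 6, 5, 2, 7, 4, 5]
[5, 2, 7, 4, 5, 245]
[71, 6, 5, 2, 7, 4, 5]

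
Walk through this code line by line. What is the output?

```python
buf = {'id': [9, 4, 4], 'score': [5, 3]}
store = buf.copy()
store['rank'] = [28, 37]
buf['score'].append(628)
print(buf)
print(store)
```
{'id': [9, 4, 4], 'score': [5, 3, 628]}
{'id': [9, 4, 4], 'score': [5, 3, 628], 'rank': [28, 37]}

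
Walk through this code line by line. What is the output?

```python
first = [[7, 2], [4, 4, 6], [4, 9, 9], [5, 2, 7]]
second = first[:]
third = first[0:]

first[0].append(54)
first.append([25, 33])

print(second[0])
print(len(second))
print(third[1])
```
[7, 2, 54]
4
[4, 4, 6]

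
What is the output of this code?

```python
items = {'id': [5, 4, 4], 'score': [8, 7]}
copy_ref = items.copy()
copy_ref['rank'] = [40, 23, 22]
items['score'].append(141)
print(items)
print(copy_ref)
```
{'id': [5, 4, 4], 'score': [8, 7, 141]}
{'id': [5, 4, 4], 'score': [8, 7, 141], 'rank': [40, 23, 22]}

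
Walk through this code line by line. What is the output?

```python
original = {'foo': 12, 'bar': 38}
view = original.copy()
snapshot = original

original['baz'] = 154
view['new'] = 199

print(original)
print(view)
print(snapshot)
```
{'foo': 12, 'bar': 38, 'baz': 154}
{'foo': 12, 'bar': 38, 'new': 199}
{'foo': 12, 'bar': 38, 'baz': 154}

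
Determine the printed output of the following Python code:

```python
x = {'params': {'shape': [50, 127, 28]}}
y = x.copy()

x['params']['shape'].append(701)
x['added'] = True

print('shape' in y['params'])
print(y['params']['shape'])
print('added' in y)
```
True
[50, 127, 28, 701]
False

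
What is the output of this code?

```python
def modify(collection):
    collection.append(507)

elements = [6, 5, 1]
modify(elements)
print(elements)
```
[6, 5, 1, 507]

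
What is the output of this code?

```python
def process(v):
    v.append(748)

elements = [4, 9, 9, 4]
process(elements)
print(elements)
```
[4, 9, 9, 4, 748]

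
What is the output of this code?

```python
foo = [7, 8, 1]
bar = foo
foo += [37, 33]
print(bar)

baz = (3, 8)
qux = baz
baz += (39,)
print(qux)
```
[7, 8, 1, 37, 33]
(3, 8)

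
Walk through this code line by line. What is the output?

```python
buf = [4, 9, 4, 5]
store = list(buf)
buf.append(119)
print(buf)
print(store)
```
[4, 9, 4, 5, 119]
[4, 9, 4, 5]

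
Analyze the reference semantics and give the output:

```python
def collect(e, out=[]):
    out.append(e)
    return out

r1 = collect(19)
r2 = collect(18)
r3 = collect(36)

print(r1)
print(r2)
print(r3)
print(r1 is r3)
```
[19, 18, 36]
[19, 18, 36]
[19, 18, 36]
True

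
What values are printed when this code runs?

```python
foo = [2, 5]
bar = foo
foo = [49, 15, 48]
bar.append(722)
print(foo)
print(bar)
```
[49, 15, 48]
[2, 5, 722]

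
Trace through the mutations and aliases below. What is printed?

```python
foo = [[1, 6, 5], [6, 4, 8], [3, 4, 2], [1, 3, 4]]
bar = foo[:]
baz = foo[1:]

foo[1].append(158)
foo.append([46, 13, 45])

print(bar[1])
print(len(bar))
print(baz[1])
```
[6, 4, 8, 158]
4
[3, 4, 2]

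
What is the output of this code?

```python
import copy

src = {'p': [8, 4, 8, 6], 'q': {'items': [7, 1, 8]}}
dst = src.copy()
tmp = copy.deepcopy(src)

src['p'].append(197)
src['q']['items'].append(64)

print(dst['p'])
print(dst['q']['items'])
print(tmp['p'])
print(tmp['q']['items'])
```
[8, 4, 8, 6, 197]
[7, 1, 8, 64]
[8, 4, 8, 6]
[7, 1, 8]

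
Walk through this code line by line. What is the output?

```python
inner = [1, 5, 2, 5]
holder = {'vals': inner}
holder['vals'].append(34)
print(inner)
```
[1, 5, 2, 5, 34]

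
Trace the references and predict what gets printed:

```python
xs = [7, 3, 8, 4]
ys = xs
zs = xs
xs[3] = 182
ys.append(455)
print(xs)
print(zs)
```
[7, 3, 8, 182, 455]
[7, 3, 8, 182, 455]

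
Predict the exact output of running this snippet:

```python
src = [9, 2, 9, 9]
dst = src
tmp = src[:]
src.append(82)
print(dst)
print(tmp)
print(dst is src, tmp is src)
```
[9, 2, 9, 9, 82]
[9, 2, 9, 9]
True False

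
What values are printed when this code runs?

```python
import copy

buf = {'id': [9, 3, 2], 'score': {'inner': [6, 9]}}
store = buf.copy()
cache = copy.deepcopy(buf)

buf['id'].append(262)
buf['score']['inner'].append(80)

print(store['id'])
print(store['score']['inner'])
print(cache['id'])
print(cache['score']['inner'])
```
[9, 3, 2, 262]
[6, 9, 80]
[9, 3, 2]
[6, 9]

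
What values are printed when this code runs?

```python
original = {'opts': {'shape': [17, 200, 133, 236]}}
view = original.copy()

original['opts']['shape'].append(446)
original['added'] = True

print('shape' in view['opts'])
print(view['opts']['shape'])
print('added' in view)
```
True
[17, 200, 133, 236, 446]
False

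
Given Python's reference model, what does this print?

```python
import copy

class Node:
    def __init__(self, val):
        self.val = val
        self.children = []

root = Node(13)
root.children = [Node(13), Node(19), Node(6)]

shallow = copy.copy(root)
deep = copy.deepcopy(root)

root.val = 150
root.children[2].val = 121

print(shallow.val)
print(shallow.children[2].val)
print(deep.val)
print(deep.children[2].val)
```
13
121
13
6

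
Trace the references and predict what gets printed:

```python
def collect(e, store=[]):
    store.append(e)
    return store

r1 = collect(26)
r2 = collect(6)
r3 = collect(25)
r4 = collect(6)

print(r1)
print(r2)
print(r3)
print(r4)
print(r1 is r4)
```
[26, 6, 25, 6]
[26, 6, 25, 6]
[26, 6, 25, 6]
[26, 6, 25, 6]
True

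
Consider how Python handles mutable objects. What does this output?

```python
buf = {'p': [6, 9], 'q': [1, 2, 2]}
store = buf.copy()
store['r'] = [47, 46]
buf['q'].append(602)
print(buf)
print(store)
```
{'p': [6, 9], 'q': [1, 2, 2, 602]}
{'p': [6, 9], 'q': [1, 2, 2, 602], 'r': [47, 46]}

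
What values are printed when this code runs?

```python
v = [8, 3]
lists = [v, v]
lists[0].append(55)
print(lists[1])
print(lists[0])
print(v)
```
[8, 3, 55]
[8, 3, 55]
[8, 3, 55]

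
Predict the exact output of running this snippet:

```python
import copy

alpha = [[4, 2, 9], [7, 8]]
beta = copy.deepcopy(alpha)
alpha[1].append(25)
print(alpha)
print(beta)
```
[[4, 2, 9], [7, 8, 25]]
[[4, 2, 9], [7, 8]]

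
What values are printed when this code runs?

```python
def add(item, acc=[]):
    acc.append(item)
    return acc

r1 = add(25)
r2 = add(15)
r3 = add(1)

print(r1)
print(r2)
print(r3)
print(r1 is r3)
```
[25, 15, 1]
[25, 15, 1]
[25, 15, 1]
True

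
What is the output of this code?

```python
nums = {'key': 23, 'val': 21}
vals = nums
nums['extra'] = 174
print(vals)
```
{'key': 23, 'val': 21, 'extra': 174}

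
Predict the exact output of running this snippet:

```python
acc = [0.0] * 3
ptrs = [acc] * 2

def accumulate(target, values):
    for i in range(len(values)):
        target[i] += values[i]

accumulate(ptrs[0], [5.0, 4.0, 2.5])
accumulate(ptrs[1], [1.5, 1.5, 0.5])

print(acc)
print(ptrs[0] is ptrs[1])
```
[6.5, 5.5, 3.0]
True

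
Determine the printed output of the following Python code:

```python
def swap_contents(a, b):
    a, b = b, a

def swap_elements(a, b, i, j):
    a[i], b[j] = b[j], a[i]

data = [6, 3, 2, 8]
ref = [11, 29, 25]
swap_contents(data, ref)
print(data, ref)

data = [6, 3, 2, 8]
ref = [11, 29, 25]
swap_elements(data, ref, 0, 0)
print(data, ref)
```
[6, 3, 2, 8] [11, 29, 25]
[11, 3, 2, 8] [6, 29, 25]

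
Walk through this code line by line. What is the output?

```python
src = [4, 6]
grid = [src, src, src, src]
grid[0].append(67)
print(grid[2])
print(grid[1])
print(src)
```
[4, 6, 67]
[4, 6, 67]
[4, 6, 67]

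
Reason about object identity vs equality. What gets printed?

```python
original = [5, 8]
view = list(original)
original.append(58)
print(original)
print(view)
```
[5, 8, 58]
[5, 8]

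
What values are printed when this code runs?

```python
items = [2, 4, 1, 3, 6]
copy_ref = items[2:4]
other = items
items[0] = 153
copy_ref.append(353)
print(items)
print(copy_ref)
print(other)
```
[153, 4, 1, 3, 6]
[1, 3, 353]
[153, 4, 1, 3, 6]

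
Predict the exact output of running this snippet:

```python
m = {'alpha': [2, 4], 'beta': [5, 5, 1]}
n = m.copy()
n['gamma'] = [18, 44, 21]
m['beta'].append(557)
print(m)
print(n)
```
{'alpha': [2, 4], 'beta': [5, 5, 1, 557]}
{'alpha': [2, 4], 'beta': [5, 5, 1, 557], 'gamma': [18, 44, 21]}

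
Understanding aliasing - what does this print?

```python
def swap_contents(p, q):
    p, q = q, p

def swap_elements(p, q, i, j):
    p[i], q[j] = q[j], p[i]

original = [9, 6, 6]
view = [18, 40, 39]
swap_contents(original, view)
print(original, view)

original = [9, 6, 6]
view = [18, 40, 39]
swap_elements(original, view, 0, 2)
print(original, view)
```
[9, 6, 6] [18, 40, 39]
[39, 6, 6] [18, 40, 9]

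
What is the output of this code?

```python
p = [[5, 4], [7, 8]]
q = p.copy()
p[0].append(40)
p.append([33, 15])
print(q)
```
[[5, 4, 40], [7, 8]]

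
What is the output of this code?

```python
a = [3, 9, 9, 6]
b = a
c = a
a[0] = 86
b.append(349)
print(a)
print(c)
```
[86, 9, 9, 6, 349]
[86, 9, 9, 6, 349]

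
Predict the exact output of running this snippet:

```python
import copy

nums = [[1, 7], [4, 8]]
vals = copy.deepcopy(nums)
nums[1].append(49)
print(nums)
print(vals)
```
[[1, 7], [4, 8, 49]]
[[1, 7], [4, 8]]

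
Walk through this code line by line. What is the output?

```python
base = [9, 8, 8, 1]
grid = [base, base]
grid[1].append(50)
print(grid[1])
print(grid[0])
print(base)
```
[9, 8, 8, 1, 50]
[9, 8, 8, 1, 50]
[9, 8, 8, 1, 50]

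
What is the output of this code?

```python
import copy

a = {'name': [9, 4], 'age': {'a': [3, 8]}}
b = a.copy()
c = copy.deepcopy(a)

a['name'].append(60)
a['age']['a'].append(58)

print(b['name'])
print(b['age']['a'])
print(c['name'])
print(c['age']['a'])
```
[9, 4, 60]
[3, 8, 58]
[9, 4]
[3, 8]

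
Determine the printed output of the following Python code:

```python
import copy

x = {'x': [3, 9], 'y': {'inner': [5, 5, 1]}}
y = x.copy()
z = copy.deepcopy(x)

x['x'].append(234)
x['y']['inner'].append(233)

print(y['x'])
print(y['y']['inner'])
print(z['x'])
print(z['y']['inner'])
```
[3, 9, 234]
[5, 5, 1, 233]
[3, 9]
[5, 5, 1]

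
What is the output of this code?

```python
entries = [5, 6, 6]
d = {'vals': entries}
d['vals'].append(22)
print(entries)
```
[5, 6, 6, 22]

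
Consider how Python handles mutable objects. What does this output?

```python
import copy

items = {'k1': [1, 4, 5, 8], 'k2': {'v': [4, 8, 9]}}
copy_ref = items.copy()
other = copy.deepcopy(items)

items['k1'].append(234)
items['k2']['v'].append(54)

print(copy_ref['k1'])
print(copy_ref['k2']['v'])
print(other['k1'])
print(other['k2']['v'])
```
[1, 4, 5, 8, 234]
[4, 8, 9, 54]
[1, 4, 5, 8]
[4, 8, 9]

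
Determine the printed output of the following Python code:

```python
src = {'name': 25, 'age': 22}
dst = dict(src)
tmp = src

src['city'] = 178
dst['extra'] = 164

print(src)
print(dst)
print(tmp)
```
{'name': 25, 'age': 22, 'city': 178}
{'name': 25, 'age': 22, 'extra': 164}
{'name': 25, 'age': 22, 'city': 178}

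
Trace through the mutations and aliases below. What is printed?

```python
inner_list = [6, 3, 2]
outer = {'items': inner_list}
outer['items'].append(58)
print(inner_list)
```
[6, 3, 2, 58]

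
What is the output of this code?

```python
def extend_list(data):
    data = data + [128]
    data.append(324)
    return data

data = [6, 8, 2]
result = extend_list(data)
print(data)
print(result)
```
[6, 8, 2]
[6, 8, 2, 128, 324]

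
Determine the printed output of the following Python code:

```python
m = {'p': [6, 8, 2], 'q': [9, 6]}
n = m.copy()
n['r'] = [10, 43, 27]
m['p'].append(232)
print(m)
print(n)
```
{'p': [6, 8, 2, 232], 'q': [9, 6]}
{'p': [6, 8, 2, 232], 'q': [9, 6], 'r': [10, 43, 27]}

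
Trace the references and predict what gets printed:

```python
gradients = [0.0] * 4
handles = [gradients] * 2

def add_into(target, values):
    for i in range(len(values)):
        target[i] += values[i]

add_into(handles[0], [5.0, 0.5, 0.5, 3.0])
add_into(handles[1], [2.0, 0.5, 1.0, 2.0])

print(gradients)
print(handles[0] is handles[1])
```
[7.0, 1.0, 1.5, 5.0]
True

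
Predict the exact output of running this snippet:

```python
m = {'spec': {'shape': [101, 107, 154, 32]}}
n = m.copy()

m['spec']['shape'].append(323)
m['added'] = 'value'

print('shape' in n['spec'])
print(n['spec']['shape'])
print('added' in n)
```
True
[101, 107, 154, 32, 323]
False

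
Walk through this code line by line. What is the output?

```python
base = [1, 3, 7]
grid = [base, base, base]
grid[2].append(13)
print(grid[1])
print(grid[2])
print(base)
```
[1, 3, 7, 13]
[1, 3, 7, 13]
[1, 3, 7, 13]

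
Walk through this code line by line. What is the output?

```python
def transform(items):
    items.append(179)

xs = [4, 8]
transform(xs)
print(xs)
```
[4, 8, 179]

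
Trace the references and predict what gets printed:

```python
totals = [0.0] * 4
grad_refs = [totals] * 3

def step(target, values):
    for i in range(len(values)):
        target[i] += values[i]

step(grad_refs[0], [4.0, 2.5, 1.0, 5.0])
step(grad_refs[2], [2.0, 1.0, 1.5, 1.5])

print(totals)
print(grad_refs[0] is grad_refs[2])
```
[6.0, 3.5, 2.5, 6.5]
True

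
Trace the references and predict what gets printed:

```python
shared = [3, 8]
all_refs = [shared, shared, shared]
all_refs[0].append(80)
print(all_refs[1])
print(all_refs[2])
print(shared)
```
[3, 8, 80]
[3, 8, 80]
[3, 8, 80]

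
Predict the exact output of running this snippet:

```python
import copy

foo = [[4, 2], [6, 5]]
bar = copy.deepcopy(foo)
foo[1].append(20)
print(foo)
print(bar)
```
[[4, 2], [6, 5, 20]]
[[4, 2], [6, 5]]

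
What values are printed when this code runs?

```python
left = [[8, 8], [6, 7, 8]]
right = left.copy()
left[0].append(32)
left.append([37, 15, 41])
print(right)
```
[[8, 8, 32], [6, 7, 8]]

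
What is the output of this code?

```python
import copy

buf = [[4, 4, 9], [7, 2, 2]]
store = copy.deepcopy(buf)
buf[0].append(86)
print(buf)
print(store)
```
[[4, 4, 9, 86], [7, 2, 2]]
[[4, 4, 9], [7, 2, 2]]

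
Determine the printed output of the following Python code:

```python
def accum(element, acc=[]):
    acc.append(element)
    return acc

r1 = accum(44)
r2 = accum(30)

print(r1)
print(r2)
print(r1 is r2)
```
[44, 30]
[44, 30]
True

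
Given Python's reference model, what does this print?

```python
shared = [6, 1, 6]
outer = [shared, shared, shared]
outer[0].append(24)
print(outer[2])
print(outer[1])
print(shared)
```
[6, 1, 6, 24]
[6, 1, 6, 24]
[6, 1, 6, 24]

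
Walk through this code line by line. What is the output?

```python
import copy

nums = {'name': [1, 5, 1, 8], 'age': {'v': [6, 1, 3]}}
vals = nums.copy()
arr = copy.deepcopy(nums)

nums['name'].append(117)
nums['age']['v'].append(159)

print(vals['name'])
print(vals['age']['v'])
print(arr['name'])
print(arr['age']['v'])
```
[1, 5, 1, 8, 117]
[6, 1, 3, 159]
[1, 5, 1, 8]
[6, 1, 3]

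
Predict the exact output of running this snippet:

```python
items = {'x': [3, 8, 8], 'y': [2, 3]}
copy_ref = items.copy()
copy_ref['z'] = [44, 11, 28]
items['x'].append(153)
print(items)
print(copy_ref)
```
{'x': [3, 8, 8, 153], 'y': [2, 3]}
{'x': [3, 8, 8, 153], 'y': [2, 3], 'z': [44, 11, 28]}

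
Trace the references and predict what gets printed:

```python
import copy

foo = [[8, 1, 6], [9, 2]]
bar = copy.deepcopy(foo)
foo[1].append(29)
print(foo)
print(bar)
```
[[8, 1, 6], [9, 2, 29]]
[[8, 1, 6], [9, 2]]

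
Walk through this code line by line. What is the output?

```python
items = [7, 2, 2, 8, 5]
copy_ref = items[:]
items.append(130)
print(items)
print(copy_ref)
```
[7, 2, 2, 8, 5, 130]
[7, 2, 2, 8, 5]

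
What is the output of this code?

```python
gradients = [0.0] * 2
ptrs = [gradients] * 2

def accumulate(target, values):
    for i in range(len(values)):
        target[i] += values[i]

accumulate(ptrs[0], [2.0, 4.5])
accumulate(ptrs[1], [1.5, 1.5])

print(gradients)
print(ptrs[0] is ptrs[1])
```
[3.5, 6.0]
True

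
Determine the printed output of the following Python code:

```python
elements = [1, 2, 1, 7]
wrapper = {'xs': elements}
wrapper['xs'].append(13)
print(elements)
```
[1, 2, 1, 7, 13]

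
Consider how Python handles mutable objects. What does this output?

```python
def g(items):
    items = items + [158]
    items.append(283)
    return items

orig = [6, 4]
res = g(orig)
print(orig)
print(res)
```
[6, 4]
[6, 4, 158, 283]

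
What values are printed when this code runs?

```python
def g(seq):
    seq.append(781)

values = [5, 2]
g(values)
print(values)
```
[5, 2, 781]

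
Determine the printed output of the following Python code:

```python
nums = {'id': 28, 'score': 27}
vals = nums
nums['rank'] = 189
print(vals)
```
{'id': 28, 'score': 27, 'rank': 189}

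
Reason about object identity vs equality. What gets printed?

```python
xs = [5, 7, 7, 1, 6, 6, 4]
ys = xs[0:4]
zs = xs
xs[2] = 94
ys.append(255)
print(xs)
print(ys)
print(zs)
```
[5, 7, 94, 1, 6, 6, 4]
[5, 7, 7, 1, 255]
[5, 7, 94, 1, 6, 6, 4]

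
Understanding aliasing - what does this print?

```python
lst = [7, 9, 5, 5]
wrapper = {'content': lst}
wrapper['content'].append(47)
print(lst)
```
[7, 9, 5, 5, 47]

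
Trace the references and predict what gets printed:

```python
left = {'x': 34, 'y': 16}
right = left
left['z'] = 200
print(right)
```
{'x': 34, 'y': 16, 'z': 200}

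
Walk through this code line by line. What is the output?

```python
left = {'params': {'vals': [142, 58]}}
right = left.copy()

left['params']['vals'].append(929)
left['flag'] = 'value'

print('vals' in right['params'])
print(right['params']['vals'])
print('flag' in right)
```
True
[142, 58, 929]
False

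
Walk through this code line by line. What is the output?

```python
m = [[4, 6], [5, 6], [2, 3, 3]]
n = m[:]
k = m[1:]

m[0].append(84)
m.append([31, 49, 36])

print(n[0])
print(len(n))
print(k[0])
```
[4, 6, 84]
3
[5, 6]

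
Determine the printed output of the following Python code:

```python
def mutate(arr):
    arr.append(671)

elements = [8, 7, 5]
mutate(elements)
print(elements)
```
[8, 7, 5, 671]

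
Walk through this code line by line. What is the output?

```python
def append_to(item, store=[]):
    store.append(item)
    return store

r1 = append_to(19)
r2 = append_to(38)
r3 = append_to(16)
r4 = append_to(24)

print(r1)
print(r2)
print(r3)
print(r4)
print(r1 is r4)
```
[19, 38, 16, 24]
[19, 38, 16, 24]
[19, 38, 16, 24]
[19, 38, 16, 24]
True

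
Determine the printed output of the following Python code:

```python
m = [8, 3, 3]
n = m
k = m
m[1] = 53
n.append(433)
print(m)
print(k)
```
[8, 53, 3, 433]
[8, 53, 3, 433]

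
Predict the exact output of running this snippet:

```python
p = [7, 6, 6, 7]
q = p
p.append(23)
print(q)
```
[7, 6, 6, 7, 23]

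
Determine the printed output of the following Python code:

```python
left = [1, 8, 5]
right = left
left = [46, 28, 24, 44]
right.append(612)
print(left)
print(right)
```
[46, 28, 24, 44]
[1, 8, 5, 612]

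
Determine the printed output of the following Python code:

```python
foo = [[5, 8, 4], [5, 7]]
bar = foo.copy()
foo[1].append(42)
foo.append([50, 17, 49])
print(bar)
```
[[5, 8, 4], [5, 7, 42]]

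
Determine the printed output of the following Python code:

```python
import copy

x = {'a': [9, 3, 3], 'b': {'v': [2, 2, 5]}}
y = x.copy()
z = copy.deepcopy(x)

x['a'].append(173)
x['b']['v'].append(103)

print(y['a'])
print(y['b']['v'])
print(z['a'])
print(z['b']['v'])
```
[9, 3, 3, 173]
[2, 2, 5, 103]
[9, 3, 3]
[2, 2, 5]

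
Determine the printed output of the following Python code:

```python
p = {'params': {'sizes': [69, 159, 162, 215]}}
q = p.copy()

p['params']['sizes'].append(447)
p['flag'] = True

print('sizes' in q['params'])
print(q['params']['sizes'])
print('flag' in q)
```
True
[69, 159, 162, 215, 447]
False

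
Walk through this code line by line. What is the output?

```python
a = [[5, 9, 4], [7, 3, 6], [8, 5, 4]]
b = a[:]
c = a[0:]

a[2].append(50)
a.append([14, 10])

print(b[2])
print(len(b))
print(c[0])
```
[8, 5, 4, 50]
3
[5, 9, 4]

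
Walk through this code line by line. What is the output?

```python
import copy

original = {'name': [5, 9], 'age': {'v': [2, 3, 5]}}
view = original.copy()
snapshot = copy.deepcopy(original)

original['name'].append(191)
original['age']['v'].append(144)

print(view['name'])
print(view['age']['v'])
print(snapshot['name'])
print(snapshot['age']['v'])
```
[5, 9, 191]
[2, 3, 5, 144]
[5, 9]
[2, 3, 5]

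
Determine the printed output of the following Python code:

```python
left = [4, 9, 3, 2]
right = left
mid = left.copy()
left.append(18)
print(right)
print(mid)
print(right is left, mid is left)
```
[4, 9, 3, 2, 18]
[4, 9, 3, 2]
True False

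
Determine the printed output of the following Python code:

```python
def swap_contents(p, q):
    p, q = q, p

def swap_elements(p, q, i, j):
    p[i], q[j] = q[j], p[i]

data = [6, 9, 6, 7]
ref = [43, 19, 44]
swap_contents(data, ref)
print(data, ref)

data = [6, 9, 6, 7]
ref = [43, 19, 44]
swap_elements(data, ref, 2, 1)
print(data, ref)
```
[6, 9, 6, 7] [43, 19, 44]
[6, 9, 19, 7] [43, 6, 44]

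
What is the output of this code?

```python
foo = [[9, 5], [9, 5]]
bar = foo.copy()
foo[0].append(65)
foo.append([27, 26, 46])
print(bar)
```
[[9, 5, 65], [9, 5]]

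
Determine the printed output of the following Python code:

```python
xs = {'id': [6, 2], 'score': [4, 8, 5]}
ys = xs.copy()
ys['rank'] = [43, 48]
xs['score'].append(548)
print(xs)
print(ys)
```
{'id': [6, 2], 'score': [4, 8, 5, 548]}
{'id': [6, 2], 'score': [4, 8, 5, 548], 'rank': [43, 48]}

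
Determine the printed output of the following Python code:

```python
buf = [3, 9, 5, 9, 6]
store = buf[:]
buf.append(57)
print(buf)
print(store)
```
[3, 9, 5, 9, 6, 57]
[3, 9, 5, 9, 6]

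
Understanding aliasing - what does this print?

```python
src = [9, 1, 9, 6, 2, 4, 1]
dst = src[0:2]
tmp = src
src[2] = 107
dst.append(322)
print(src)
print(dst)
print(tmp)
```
[9, 1, 107, 6, 2, 4, 1]
[9, 1, 322]
[9, 1, 107, 6, 2, 4, 1]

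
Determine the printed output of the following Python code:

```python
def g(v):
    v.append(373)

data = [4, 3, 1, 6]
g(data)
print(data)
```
[4, 3, 1, 6, 373]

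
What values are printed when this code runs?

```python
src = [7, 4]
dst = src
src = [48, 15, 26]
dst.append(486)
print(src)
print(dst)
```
[48, 15, 26]
[7, 4, 486]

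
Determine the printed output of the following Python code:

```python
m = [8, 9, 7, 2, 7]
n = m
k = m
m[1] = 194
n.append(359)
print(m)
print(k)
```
[8, 194, 7, 2, 7, 359]
[8, 194, 7, 2, 7, 359]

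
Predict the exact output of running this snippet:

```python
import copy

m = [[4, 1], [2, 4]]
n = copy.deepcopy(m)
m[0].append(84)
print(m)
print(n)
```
[[4, 1, 84], [2, 4]]
[[4, 1], [2, 4]]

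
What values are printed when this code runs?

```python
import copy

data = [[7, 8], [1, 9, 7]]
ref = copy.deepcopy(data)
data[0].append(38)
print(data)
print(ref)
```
[[7, 8, 38], [1, 9, 7]]
[[7, 8], [1, 9, 7]]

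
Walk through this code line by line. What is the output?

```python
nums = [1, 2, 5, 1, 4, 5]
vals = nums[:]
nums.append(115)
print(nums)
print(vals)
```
[1, 2, 5, 1, 4, 5, 115]
[1, 2, 5, 1, 4, 5]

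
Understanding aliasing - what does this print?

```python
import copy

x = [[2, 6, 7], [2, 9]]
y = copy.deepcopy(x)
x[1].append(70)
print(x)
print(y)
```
[[2, 6, 7], [2, 9, 70]]
[[2, 6, 7], [2, 9]]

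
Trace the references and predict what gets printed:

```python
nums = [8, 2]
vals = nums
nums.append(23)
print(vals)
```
[8, 2, 23]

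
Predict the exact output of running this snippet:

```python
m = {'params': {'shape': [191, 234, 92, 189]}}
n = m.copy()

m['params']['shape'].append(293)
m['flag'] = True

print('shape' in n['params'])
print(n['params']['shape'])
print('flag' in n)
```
True
[191, 234, 92, 189, 293]
False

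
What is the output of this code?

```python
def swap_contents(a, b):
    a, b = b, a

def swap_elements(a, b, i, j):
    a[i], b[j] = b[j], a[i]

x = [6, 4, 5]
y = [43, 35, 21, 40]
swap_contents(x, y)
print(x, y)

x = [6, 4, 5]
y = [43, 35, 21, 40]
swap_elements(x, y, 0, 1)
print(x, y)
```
[6, 4, 5] [43, 35, 21, 40]
[35, 4, 5] [43, 6, 21, 40]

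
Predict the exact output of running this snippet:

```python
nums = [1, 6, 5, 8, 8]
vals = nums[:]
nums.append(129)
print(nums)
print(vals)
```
[1, 6, 5, 8, 8, 129]
[1, 6, 5, 8, 8]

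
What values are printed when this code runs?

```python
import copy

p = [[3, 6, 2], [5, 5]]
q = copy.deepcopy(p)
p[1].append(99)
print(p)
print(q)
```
[[3, 6, 2], [5, 5, 99]]
[[3, 6, 2], [5, 5]]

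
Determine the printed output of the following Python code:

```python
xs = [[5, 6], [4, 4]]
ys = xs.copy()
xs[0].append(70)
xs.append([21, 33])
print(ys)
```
[[5, 6, 70], [4, 4]]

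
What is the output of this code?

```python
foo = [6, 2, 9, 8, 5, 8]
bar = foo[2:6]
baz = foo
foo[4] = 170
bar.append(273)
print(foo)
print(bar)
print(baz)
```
[6, 2, 9, 8, 170, 8]
[9, 8, 5, 8, 273]
[6, 2, 9, 8, 170, 8]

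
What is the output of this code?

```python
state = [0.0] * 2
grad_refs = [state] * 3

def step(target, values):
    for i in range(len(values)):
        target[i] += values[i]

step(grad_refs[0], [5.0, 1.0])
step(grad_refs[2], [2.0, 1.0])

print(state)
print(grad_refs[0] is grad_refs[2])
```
[7.0, 2.0]
True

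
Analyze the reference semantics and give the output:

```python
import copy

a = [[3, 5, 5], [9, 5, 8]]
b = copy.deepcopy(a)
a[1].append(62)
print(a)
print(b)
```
[[3, 5, 5], [9, 5, 8, 62]]
[[3, 5, 5], [9, 5, 8]]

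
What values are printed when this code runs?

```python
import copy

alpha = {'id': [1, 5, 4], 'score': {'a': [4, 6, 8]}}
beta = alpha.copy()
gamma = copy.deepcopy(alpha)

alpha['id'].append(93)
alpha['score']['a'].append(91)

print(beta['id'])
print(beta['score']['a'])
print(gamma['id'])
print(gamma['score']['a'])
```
[1, 5, 4, 93]
[4, 6, 8, 91]
[1, 5, 4]
[4, 6, 8]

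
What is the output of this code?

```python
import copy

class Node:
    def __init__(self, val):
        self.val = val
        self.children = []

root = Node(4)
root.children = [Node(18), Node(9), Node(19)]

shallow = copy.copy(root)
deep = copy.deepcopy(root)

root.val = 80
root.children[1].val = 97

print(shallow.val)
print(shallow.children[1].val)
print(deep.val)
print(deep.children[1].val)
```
4
97
4
9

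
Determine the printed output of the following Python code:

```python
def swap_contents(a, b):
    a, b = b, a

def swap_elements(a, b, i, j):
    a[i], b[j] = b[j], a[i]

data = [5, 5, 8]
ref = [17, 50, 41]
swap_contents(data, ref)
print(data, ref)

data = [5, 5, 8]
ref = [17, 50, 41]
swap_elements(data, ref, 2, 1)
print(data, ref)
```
[5, 5, 8] [17, 50, 41]
[5, 5, 50] [17, 8, 41]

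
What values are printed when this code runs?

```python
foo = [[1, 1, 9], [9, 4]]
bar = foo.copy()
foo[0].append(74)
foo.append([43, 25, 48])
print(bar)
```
[[1, 1, 9, 74], [9, 4]]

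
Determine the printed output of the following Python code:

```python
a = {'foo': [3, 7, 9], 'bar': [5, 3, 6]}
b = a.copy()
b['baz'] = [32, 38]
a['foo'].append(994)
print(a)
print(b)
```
{'foo': [3, 7, 9, 994], 'bar': [5, 3, 6]}
{'foo': [3, 7, 9, 994], 'bar': [5, 3, 6], 'baz': [32, 38]}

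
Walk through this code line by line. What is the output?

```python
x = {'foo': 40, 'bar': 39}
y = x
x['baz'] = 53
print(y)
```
{'foo': 40, 'bar': 39, 'baz': 53}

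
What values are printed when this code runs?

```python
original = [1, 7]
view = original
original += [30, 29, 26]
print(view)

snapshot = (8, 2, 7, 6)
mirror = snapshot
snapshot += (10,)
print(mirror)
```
[1, 7, 30, 29, 26]
(8, 2, 7, 6)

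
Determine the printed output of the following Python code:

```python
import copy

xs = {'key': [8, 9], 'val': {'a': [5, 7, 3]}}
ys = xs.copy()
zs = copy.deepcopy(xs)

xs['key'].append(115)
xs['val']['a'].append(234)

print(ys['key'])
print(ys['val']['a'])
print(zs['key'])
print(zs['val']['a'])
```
[8, 9, 115]
[5, 7, 3, 234]
[8, 9]
[5, 7, 3]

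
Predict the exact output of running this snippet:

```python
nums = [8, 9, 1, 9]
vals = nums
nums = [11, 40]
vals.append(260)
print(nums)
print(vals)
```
[11, 40]
[8, 9, 1, 9, 260]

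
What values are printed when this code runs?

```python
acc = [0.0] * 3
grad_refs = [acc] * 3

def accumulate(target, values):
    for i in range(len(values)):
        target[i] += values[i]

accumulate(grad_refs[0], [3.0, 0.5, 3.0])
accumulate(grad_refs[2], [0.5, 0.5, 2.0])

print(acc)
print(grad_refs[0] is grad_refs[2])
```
[3.5, 1.0, 5.0]
True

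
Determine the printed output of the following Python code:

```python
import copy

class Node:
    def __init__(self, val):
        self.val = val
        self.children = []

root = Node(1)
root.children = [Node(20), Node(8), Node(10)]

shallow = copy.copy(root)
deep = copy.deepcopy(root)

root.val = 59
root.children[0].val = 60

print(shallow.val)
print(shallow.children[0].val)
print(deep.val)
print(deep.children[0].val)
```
1
60
1
20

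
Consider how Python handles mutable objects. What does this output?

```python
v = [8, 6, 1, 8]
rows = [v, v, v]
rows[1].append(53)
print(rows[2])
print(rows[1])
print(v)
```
[8, 6, 1, 8, 53]
[8, 6, 1, 8, 53]
[8, 6, 1, 8, 53]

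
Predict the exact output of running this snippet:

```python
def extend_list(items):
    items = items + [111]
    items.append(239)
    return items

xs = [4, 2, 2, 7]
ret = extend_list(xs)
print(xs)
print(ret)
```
[4, 2, 2, 7]
[4, 2, 2, 7, 111, 239]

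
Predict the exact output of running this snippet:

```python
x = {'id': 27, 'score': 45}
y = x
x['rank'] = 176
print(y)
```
{'id': 27, 'score': 45, 'rank': 176}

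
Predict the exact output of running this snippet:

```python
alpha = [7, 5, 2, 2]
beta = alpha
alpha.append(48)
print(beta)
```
[7, 5, 2, 2, 48]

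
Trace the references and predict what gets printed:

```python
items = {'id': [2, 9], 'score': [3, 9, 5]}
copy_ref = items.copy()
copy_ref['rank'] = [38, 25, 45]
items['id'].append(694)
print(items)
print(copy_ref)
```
{'id': [2, 9, 694], 'score': [3, 9, 5]}
{'id': [2, 9, 694], 'score': [3, 9, 5], 'rank': [38, 25, 45]}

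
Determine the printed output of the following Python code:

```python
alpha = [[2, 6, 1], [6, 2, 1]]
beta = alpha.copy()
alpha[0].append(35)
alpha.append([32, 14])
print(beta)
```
[[2, 6, 1, 35], [6, 2, 1]]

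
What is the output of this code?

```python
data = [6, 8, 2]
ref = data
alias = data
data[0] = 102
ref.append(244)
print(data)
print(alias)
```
[102, 8, 2, 244]
[102, 8, 2, 244]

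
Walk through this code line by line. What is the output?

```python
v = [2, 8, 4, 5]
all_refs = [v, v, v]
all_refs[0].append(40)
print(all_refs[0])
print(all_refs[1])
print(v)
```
[2, 8, 4, 5, 40]
[2, 8, 4, 5, 40]
[2, 8, 4, 5, 40]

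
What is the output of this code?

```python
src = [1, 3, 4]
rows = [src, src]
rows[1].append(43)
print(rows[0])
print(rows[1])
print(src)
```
[1, 3, 4, 43]
[1, 3, 4, 43]
[1, 3, 4, 43]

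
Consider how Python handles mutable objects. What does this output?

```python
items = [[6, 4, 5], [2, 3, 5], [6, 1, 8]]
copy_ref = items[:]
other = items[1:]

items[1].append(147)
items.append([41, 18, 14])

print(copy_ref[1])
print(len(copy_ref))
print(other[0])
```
[2, 3, 5, 147]
3
[2, 3, 5, 147]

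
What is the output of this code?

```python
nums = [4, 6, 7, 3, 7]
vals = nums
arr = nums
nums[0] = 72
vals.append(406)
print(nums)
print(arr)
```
[72, 6, 7, 3, 7, 406]
[72, 6, 7, 3, 7, 406]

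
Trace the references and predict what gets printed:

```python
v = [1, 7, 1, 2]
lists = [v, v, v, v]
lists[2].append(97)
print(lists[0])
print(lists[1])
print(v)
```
[1, 7, 1, 2, 97]
[1, 7, 1, 2, 97]
[1, 7, 1, 2, 97]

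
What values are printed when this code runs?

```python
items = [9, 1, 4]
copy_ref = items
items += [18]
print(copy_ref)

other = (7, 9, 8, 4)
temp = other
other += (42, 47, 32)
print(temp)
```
[9, 1, 4, 18]
(7, 9, 8, 4)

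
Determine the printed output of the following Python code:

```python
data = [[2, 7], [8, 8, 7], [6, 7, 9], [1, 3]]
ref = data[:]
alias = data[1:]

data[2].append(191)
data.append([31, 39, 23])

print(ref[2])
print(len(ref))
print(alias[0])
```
[6, 7, 9, 191]
4
[8, 8, 7]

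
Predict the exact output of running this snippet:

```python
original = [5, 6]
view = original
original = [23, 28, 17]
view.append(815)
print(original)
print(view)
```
[23, 28, 17]
[5, 6, 815]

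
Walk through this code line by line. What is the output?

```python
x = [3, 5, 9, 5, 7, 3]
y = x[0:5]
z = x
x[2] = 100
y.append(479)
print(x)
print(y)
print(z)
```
[3, 5, 100, 5, 7, 3]
[3, 5, 9, 5, 7, 479]
[3, 5, 100, 5, 7, 3]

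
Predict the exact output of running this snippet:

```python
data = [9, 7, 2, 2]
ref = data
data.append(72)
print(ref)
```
[9, 7, 2, 2, 72]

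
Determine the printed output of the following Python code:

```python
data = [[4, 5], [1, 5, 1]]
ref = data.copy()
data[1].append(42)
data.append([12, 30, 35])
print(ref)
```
[[4, 5], [1, 5, 1, 42]]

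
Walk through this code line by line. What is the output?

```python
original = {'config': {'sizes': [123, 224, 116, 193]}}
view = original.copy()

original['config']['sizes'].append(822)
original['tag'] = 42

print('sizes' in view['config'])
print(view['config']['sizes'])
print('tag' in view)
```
True
[123, 224, 116, 193, 822]
False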